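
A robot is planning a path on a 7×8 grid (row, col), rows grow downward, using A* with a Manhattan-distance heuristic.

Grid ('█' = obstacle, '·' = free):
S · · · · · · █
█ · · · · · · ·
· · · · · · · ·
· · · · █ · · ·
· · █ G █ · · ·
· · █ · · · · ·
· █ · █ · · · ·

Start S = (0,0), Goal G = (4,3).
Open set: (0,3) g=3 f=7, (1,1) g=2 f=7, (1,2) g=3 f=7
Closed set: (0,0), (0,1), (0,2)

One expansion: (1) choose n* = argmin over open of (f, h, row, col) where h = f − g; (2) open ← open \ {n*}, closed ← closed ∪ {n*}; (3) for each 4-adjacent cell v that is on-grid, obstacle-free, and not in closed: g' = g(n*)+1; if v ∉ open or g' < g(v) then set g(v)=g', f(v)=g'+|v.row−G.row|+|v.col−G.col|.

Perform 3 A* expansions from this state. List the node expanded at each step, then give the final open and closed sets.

order=[(0,3) → (1,3) → (2,3)]; open=[(0,4) g=4 f=9, (1,1) g=2 f=7, (1,2) g=3 f=7, (1,4) g=5 f=9, (2,2) g=6 f=9, (2,4) g=6 f=9, (3,3) g=6 f=7]; closed=[(0,0), (0,1), (0,2), (0,3), (1,3), (2,3)]

step 1: expand (0,3) (f=7, h=4) → closed; open now [(0,4) g=4 f=9, (1,1) g=2 f=7, (1,2) g=3 f=7, (1,3) g=4 f=7]
step 2: expand (1,3) (f=7, h=3) → closed; open now [(0,4) g=4 f=9, (1,1) g=2 f=7, (1,2) g=3 f=7, (1,4) g=5 f=9, (2,3) g=5 f=7]
step 3: expand (2,3) (f=7, h=2) → closed; open now [(0,4) g=4 f=9, (1,1) g=2 f=7, (1,2) g=3 f=7, (1,4) g=5 f=9, (2,2) g=6 f=9, (2,4) g=6 f=9, (3,3) g=6 f=7]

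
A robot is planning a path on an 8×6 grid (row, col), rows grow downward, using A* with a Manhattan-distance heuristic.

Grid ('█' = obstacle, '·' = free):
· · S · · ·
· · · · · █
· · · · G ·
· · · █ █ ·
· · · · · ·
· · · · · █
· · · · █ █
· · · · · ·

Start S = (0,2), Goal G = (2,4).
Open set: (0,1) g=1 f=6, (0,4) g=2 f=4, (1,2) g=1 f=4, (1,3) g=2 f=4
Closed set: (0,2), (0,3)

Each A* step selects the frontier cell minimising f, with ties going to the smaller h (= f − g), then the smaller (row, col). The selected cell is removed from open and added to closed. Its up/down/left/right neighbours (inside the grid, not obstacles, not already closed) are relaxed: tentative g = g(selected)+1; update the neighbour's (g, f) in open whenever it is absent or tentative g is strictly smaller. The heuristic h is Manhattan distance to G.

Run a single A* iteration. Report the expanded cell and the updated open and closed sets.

expanded=(0,4); open=[(0,1) g=1 f=6, (0,5) g=3 f=6, (1,2) g=1 f=4, (1,3) g=2 f=4, (1,4) g=3 f=4]; closed=[(0,2), (0,3), (0,4)]

step 1: expand (0,4) (f=4, h=2) → closed; open now [(0,1) g=1 f=6, (0,5) g=3 f=6, (1,2) g=1 f=4, (1,3) g=2 f=4, (1,4) g=3 f=4]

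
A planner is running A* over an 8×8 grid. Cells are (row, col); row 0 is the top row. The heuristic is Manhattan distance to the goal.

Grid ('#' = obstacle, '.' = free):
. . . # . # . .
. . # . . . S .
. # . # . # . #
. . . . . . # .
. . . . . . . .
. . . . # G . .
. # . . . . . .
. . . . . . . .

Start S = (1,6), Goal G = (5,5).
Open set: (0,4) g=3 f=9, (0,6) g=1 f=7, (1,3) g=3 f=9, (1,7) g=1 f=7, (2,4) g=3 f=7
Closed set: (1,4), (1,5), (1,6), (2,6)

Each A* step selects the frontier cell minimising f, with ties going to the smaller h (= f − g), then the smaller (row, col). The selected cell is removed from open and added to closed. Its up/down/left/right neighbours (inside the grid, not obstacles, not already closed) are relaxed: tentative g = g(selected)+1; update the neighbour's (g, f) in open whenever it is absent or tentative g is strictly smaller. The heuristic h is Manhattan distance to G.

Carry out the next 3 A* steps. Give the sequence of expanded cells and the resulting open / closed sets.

order=[(2,4) → (3,4) → (3,5)]; open=[(0,4) g=3 f=9, (0,6) g=1 f=7, (1,3) g=3 f=9, (1,7) g=1 f=7, (3,3) g=5 f=9, (4,4) g=5 f=7, (4,5) g=6 f=7]; closed=[(1,4), (1,5), (1,6), (2,4), (2,6), (3,4), (3,5)]

step 1: expand (2,4) (f=7, h=4) → closed; open now [(0,4) g=3 f=9, (0,6) g=1 f=7, (1,3) g=3 f=9, (1,7) g=1 f=7, (3,4) g=4 f=7]
step 2: expand (3,4) (f=7, h=3) → closed; open now [(0,4) g=3 f=9, (0,6) g=1 f=7, (1,3) g=3 f=9, (1,7) g=1 f=7, (3,3) g=5 f=9, (3,5) g=5 f=7, (4,4) g=5 f=7]
step 3: expand (3,5) (f=7, h=2) → closed; open now [(0,4) g=3 f=9, (0,6) g=1 f=7, (1,3) g=3 f=9, (1,7) g=1 f=7, (3,3) g=5 f=9, (4,4) g=5 f=7, (4,5) g=6 f=7]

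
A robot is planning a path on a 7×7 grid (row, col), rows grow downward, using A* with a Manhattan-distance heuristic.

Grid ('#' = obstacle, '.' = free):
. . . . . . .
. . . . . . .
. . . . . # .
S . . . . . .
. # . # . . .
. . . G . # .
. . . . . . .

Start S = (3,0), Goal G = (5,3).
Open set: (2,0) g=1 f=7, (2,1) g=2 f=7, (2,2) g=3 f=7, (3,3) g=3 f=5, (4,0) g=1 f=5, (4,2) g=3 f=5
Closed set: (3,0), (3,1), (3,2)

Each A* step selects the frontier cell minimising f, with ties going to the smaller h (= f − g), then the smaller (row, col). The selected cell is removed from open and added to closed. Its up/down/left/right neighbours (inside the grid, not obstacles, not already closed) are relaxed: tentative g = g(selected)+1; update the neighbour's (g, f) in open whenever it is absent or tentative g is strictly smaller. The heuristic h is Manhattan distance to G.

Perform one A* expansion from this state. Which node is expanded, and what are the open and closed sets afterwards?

expanded=(3,3); open=[(2,0) g=1 f=7, (2,1) g=2 f=7, (2,2) g=3 f=7, (2,3) g=4 f=7, (3,4) g=4 f=7, (4,0) g=1 f=5, (4,2) g=3 f=5]; closed=[(3,0), (3,1), (3,2), (3,3)]

step 1: expand (3,3) (f=5, h=2) → closed; open now [(2,0) g=1 f=7, (2,1) g=2 f=7, (2,2) g=3 f=7, (2,3) g=4 f=7, (3,4) g=4 f=7, (4,0) g=1 f=5, (4,2) g=3 f=5]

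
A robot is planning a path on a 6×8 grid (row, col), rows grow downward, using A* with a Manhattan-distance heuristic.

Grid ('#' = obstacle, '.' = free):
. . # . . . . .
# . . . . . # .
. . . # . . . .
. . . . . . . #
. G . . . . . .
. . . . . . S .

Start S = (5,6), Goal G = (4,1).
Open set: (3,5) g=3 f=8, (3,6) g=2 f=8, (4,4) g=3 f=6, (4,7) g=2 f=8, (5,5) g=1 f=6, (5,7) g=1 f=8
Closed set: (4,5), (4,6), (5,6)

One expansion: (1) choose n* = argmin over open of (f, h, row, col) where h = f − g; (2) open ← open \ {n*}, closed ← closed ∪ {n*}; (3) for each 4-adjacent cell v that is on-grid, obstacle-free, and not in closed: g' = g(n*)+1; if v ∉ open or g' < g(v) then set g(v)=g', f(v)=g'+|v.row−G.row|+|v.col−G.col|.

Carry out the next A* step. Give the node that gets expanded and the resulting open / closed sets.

step 1: expand (4,4) (f=6, h=3) → closed; open now [(3,4) g=4 f=8, (3,5) g=3 f=8, (3,6) g=2 f=8, (4,3) g=4 f=6, (4,7) g=2 f=8, (5,4) g=4 f=8, (5,5) g=1 f=6, (5,7) g=1 f=8]

expanded=(4,4); open=[(3,4) g=4 f=8, (3,5) g=3 f=8, (3,6) g=2 f=8, (4,3) g=4 f=6, (4,7) g=2 f=8, (5,4) g=4 f=8, (5,5) g=1 f=6, (5,7) g=1 f=8]; closed=[(4,4), (4,5), (4,6), (5,6)]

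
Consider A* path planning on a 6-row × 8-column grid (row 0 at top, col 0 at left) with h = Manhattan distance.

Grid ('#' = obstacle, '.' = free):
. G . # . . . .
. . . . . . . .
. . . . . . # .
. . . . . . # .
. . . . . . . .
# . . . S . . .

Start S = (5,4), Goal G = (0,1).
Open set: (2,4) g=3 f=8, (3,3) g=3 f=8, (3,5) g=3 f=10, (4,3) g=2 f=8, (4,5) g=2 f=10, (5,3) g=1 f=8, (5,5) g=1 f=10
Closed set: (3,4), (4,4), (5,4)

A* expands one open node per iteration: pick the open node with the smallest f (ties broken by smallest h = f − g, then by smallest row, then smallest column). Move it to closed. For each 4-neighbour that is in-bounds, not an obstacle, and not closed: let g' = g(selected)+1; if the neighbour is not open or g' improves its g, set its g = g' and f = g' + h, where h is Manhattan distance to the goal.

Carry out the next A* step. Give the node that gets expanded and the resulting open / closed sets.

expanded=(2,4); open=[(1,4) g=4 f=8, (2,3) g=4 f=8, (2,5) g=4 f=10, (3,3) g=3 f=8, (3,5) g=3 f=10, (4,3) g=2 f=8, (4,5) g=2 f=10, (5,3) g=1 f=8, (5,5) g=1 f=10]; closed=[(2,4), (3,4), (4,4), (5,4)]

step 1: expand (2,4) (f=8, h=5) → closed; open now [(1,4) g=4 f=8, (2,3) g=4 f=8, (2,5) g=4 f=10, (3,3) g=3 f=8, (3,5) g=3 f=10, (4,3) g=2 f=8, (4,5) g=2 f=10, (5,3) g=1 f=8, (5,5) g=1 f=10]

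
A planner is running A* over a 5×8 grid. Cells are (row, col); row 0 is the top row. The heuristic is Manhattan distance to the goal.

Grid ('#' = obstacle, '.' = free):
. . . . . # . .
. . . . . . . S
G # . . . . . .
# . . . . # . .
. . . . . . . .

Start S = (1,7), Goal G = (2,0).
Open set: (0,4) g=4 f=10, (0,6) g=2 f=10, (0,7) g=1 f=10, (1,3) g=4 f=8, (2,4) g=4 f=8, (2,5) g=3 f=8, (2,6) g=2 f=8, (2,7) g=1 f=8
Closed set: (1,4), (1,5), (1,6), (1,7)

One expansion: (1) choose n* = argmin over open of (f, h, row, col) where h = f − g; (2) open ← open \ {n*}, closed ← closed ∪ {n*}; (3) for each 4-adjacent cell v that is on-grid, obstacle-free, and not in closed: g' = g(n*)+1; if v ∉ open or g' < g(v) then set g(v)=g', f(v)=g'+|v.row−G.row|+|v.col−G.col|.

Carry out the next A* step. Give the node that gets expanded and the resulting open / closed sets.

step 1: expand (1,3) (f=8, h=4) → closed; open now [(0,3) g=5 f=10, (0,4) g=4 f=10, (0,6) g=2 f=10, (0,7) g=1 f=10, (1,2) g=5 f=8, (2,3) g=5 f=8, (2,4) g=4 f=8, (2,5) g=3 f=8, (2,6) g=2 f=8, (2,7) g=1 f=8]

expanded=(1,3); open=[(0,3) g=5 f=10, (0,4) g=4 f=10, (0,6) g=2 f=10, (0,7) g=1 f=10, (1,2) g=5 f=8, (2,3) g=5 f=8, (2,4) g=4 f=8, (2,5) g=3 f=8, (2,6) g=2 f=8, (2,7) g=1 f=8]; closed=[(1,3), (1,4), (1,5), (1,6), (1,7)]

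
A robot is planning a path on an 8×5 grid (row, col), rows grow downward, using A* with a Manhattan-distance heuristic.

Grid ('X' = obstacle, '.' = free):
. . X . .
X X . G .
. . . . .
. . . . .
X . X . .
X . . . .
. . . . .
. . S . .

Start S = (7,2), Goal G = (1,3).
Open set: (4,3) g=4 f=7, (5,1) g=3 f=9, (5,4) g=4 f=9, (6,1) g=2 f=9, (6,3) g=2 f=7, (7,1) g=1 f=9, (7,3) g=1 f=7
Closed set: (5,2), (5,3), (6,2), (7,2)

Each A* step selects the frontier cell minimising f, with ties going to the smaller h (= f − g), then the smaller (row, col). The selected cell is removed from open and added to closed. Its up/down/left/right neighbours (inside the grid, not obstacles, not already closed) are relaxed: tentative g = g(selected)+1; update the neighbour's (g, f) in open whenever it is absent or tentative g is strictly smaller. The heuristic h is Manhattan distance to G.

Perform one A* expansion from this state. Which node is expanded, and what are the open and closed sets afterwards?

step 1: expand (4,3) (f=7, h=3) → closed; open now [(3,3) g=5 f=7, (4,4) g=5 f=9, (5,1) g=3 f=9, (5,4) g=4 f=9, (6,1) g=2 f=9, (6,3) g=2 f=7, (7,1) g=1 f=9, (7,3) g=1 f=7]

expanded=(4,3); open=[(3,3) g=5 f=7, (4,4) g=5 f=9, (5,1) g=3 f=9, (5,4) g=4 f=9, (6,1) g=2 f=9, (6,3) g=2 f=7, (7,1) g=1 f=9, (7,3) g=1 f=7]; closed=[(4,3), (5,2), (5,3), (6,2), (7,2)]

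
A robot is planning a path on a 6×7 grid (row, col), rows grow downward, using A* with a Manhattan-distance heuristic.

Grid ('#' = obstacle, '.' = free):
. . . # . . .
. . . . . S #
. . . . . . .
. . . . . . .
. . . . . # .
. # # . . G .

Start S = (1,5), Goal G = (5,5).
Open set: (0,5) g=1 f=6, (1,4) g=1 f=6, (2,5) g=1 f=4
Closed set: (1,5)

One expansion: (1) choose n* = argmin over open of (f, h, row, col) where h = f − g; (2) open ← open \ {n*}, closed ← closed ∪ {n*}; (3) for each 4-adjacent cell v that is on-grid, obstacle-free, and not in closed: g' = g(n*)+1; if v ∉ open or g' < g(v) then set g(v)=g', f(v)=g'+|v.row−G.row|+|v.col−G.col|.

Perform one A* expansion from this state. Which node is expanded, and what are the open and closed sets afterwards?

expanded=(2,5); open=[(0,5) g=1 f=6, (1,4) g=1 f=6, (2,4) g=2 f=6, (2,6) g=2 f=6, (3,5) g=2 f=4]; closed=[(1,5), (2,5)]

step 1: expand (2,5) (f=4, h=3) → closed; open now [(0,5) g=1 f=6, (1,4) g=1 f=6, (2,4) g=2 f=6, (2,6) g=2 f=6, (3,5) g=2 f=4]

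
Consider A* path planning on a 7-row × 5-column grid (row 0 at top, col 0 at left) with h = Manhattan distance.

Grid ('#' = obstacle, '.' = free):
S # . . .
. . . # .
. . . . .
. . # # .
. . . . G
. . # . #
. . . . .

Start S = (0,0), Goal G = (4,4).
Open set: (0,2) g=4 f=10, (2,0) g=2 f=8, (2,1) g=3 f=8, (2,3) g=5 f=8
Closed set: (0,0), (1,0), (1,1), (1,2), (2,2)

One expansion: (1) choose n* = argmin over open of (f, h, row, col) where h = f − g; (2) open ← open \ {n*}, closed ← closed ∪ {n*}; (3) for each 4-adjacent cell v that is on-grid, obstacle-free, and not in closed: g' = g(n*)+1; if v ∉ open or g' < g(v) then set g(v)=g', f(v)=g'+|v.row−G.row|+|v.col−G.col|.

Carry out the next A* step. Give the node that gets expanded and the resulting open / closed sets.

step 1: expand (2,3) (f=8, h=3) → closed; open now [(0,2) g=4 f=10, (2,0) g=2 f=8, (2,1) g=3 f=8, (2,4) g=6 f=8]

expanded=(2,3); open=[(0,2) g=4 f=10, (2,0) g=2 f=8, (2,1) g=3 f=8, (2,4) g=6 f=8]; closed=[(0,0), (1,0), (1,1), (1,2), (2,2), (2,3)]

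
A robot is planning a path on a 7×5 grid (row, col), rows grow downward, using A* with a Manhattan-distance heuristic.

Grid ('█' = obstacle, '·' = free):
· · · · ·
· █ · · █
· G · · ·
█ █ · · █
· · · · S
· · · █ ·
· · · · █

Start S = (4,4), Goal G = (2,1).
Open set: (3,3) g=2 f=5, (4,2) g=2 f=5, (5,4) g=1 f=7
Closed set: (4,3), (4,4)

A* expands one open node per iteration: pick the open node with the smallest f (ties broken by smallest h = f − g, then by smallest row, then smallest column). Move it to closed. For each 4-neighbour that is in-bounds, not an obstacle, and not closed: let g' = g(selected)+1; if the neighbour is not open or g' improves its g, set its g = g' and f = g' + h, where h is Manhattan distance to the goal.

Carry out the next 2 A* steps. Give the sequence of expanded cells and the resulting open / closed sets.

order=[(3,3) → (2,3)]; open=[(1,3) g=4 f=7, (2,2) g=4 f=5, (2,4) g=4 f=7, (3,2) g=3 f=5, (4,2) g=2 f=5, (5,4) g=1 f=7]; closed=[(2,3), (3,3), (4,3), (4,4)]

step 1: expand (3,3) (f=5, h=3) → closed; open now [(2,3) g=3 f=5, (3,2) g=3 f=5, (4,2) g=2 f=5, (5,4) g=1 f=7]
step 2: expand (2,3) (f=5, h=2) → closed; open now [(1,3) g=4 f=7, (2,2) g=4 f=5, (2,4) g=4 f=7, (3,2) g=3 f=5, (4,2) g=2 f=5, (5,4) g=1 f=7]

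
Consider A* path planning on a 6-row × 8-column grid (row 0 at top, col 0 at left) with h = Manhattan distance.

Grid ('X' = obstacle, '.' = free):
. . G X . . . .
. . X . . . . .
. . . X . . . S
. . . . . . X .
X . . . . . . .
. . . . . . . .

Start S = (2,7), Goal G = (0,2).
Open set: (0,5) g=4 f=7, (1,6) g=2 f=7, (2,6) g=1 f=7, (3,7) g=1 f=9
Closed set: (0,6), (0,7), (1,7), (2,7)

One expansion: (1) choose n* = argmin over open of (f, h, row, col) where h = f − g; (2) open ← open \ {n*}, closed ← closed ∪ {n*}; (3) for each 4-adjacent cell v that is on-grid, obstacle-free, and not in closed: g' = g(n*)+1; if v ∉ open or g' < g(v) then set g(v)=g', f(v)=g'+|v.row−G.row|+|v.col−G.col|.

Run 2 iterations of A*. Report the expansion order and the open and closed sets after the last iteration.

order=[(0,5) → (0,4)]; open=[(1,4) g=6 f=9, (1,5) g=5 f=9, (1,6) g=2 f=7, (2,6) g=1 f=7, (3,7) g=1 f=9]; closed=[(0,4), (0,5), (0,6), (0,7), (1,7), (2,7)]

step 1: expand (0,5) (f=7, h=3) → closed; open now [(0,4) g=5 f=7, (1,5) g=5 f=9, (1,6) g=2 f=7, (2,6) g=1 f=7, (3,7) g=1 f=9]
step 2: expand (0,4) (f=7, h=2) → closed; open now [(1,4) g=6 f=9, (1,5) g=5 f=9, (1,6) g=2 f=7, (2,6) g=1 f=7, (3,7) g=1 f=9]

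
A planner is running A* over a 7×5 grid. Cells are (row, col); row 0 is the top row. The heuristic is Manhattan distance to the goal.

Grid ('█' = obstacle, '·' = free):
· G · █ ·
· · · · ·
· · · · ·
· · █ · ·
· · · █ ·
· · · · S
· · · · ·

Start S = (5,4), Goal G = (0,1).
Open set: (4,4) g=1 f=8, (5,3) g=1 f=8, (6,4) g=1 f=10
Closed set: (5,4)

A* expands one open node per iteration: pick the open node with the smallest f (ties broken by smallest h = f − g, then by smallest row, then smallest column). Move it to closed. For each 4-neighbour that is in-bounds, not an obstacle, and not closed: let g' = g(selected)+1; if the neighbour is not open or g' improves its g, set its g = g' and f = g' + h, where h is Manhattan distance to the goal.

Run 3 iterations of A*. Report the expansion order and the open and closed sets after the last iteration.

order=[(4,4) → (3,4) → (2,4)]; open=[(1,4) g=4 f=8, (2,3) g=4 f=8, (3,3) g=3 f=8, (5,3) g=1 f=8, (6,4) g=1 f=10]; closed=[(2,4), (3,4), (4,4), (5,4)]

step 1: expand (4,4) (f=8, h=7) → closed; open now [(3,4) g=2 f=8, (5,3) g=1 f=8, (6,4) g=1 f=10]
step 2: expand (3,4) (f=8, h=6) → closed; open now [(2,4) g=3 f=8, (3,3) g=3 f=8, (5,3) g=1 f=8, (6,4) g=1 f=10]
step 3: expand (2,4) (f=8, h=5) → closed; open now [(1,4) g=4 f=8, (2,3) g=4 f=8, (3,3) g=3 f=8, (5,3) g=1 f=8, (6,4) g=1 f=10]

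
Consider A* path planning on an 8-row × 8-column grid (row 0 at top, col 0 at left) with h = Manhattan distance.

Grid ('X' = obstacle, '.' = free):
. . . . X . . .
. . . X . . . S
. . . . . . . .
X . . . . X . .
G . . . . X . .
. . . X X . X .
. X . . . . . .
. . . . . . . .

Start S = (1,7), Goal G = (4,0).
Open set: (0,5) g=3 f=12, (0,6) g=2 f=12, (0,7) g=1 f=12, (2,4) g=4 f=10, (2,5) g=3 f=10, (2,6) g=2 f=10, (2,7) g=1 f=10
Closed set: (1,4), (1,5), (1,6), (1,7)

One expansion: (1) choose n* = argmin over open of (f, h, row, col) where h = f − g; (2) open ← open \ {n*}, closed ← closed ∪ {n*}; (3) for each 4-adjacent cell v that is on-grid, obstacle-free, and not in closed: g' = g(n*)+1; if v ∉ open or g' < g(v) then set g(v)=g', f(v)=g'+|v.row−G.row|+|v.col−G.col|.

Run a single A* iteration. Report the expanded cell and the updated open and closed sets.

step 1: expand (2,4) (f=10, h=6) → closed; open now [(0,5) g=3 f=12, (0,6) g=2 f=12, (0,7) g=1 f=12, (2,3) g=5 f=10, (2,5) g=3 f=10, (2,6) g=2 f=10, (2,7) g=1 f=10, (3,4) g=5 f=10]

expanded=(2,4); open=[(0,5) g=3 f=12, (0,6) g=2 f=12, (0,7) g=1 f=12, (2,3) g=5 f=10, (2,5) g=3 f=10, (2,6) g=2 f=10, (2,7) g=1 f=10, (3,4) g=5 f=10]; closed=[(1,4), (1,5), (1,6), (1,7), (2,4)]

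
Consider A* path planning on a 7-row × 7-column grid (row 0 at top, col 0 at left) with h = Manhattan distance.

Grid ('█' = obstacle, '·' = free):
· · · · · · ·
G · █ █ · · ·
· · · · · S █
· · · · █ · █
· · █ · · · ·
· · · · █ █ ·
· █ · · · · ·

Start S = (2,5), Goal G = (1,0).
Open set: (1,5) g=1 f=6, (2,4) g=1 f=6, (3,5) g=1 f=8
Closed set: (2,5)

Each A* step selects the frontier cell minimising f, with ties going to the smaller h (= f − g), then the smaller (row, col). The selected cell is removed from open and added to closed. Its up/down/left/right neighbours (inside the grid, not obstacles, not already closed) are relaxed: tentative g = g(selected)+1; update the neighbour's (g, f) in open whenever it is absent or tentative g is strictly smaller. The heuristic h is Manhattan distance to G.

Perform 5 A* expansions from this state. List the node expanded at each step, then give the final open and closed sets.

step 1: expand (1,5) (f=6, h=5) → closed; open now [(0,5) g=2 f=8, (1,4) g=2 f=6, (1,6) g=2 f=8, (2,4) g=1 f=6, (3,5) g=1 f=8]
step 2: expand (1,4) (f=6, h=4) → closed; open now [(0,4) g=3 f=8, (0,5) g=2 f=8, (1,6) g=2 f=8, (2,4) g=1 f=6, (3,5) g=1 f=8]
step 3: expand (2,4) (f=6, h=5) → closed; open now [(0,4) g=3 f=8, (0,5) g=2 f=8, (1,6) g=2 f=8, (2,3) g=2 f=6, (3,5) g=1 f=8]
step 4: expand (2,3) (f=6, h=4) → closed; open now [(0,4) g=3 f=8, (0,5) g=2 f=8, (1,6) g=2 f=8, (2,2) g=3 f=6, (3,3) g=3 f=8, (3,5) g=1 f=8]
step 5: expand (2,2) (f=6, h=3) → closed; open now [(0,4) g=3 f=8, (0,5) g=2 f=8, (1,6) g=2 f=8, (2,1) g=4 f=6, (3,2) g=4 f=8, (3,3) g=3 f=8, (3,5) g=1 f=8]

order=[(1,5) → (1,4) → (2,4) → (2,3) → (2,2)]; open=[(0,4) g=3 f=8, (0,5) g=2 f=8, (1,6) g=2 f=8, (2,1) g=4 f=6, (3,2) g=4 f=8, (3,3) g=3 f=8, (3,5) g=1 f=8]; closed=[(1,4), (1,5), (2,2), (2,3), (2,4), (2,5)]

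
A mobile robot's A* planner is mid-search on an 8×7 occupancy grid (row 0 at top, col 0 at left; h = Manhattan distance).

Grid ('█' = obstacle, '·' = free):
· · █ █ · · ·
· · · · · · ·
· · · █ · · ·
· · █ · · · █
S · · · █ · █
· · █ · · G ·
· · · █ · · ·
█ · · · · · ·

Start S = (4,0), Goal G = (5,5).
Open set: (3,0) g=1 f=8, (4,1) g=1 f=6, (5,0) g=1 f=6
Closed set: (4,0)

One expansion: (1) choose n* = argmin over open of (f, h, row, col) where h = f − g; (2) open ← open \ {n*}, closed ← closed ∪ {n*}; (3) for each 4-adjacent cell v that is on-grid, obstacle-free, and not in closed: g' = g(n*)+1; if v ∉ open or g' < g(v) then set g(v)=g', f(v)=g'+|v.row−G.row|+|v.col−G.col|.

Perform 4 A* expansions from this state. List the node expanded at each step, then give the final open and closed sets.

step 1: expand (4,1) (f=6, h=5) → closed; open now [(3,0) g=1 f=8, (3,1) g=2 f=8, (4,2) g=2 f=6, (5,0) g=1 f=6, (5,1) g=2 f=6]
step 2: expand (4,2) (f=6, h=4) → closed; open now [(3,0) g=1 f=8, (3,1) g=2 f=8, (4,3) g=3 f=6, (5,0) g=1 f=6, (5,1) g=2 f=6]
step 3: expand (4,3) (f=6, h=3) → closed; open now [(3,0) g=1 f=8, (3,1) g=2 f=8, (3,3) g=4 f=8, (5,0) g=1 f=6, (5,1) g=2 f=6, (5,3) g=4 f=6]
step 4: expand (5,3) (f=6, h=2) → closed; open now [(3,0) g=1 f=8, (3,1) g=2 f=8, (3,3) g=4 f=8, (5,0) g=1 f=6, (5,1) g=2 f=6, (5,4) g=5 f=6]

order=[(4,1) → (4,2) → (4,3) → (5,3)]; open=[(3,0) g=1 f=8, (3,1) g=2 f=8, (3,3) g=4 f=8, (5,0) g=1 f=6, (5,1) g=2 f=6, (5,4) g=5 f=6]; closed=[(4,0), (4,1), (4,2), (4,3), (5,3)]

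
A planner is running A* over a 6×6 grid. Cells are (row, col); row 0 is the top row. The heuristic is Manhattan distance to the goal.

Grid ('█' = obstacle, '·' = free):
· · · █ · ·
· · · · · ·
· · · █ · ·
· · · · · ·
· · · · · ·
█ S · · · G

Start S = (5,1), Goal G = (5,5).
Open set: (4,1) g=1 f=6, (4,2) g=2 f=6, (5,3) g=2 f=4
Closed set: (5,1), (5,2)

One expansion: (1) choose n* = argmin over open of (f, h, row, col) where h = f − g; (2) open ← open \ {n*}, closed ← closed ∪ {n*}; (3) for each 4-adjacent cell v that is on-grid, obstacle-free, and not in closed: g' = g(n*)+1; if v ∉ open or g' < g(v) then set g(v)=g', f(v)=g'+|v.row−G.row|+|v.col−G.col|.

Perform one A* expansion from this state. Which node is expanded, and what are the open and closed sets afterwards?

expanded=(5,3); open=[(4,1) g=1 f=6, (4,2) g=2 f=6, (4,3) g=3 f=6, (5,4) g=3 f=4]; closed=[(5,1), (5,2), (5,3)]

step 1: expand (5,3) (f=4, h=2) → closed; open now [(4,1) g=1 f=6, (4,2) g=2 f=6, (4,3) g=3 f=6, (5,4) g=3 f=4]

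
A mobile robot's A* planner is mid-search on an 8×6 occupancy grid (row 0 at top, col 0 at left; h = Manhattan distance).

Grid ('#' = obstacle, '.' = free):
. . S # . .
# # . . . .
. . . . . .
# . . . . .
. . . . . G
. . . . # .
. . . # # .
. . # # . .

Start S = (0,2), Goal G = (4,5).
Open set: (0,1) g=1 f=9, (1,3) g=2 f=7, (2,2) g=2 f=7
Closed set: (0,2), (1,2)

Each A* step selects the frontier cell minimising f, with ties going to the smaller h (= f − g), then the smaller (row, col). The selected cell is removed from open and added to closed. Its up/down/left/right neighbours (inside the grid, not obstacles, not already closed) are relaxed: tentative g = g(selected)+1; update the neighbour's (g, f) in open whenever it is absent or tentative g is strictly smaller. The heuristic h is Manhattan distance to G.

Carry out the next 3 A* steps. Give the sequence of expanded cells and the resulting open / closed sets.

order=[(1,3) → (1,4) → (1,5)]; open=[(0,1) g=1 f=9, (0,4) g=4 f=9, (0,5) g=5 f=9, (2,2) g=2 f=7, (2,3) g=3 f=7, (2,4) g=4 f=7, (2,5) g=5 f=7]; closed=[(0,2), (1,2), (1,3), (1,4), (1,5)]

step 1: expand (1,3) (f=7, h=5) → closed; open now [(0,1) g=1 f=9, (1,4) g=3 f=7, (2,2) g=2 f=7, (2,3) g=3 f=7]
step 2: expand (1,4) (f=7, h=4) → closed; open now [(0,1) g=1 f=9, (0,4) g=4 f=9, (1,5) g=4 f=7, (2,2) g=2 f=7, (2,3) g=3 f=7, (2,4) g=4 f=7]
step 3: expand (1,5) (f=7, h=3) → closed; open now [(0,1) g=1 f=9, (0,4) g=4 f=9, (0,5) g=5 f=9, (2,2) g=2 f=7, (2,3) g=3 f=7, (2,4) g=4 f=7, (2,5) g=5 f=7]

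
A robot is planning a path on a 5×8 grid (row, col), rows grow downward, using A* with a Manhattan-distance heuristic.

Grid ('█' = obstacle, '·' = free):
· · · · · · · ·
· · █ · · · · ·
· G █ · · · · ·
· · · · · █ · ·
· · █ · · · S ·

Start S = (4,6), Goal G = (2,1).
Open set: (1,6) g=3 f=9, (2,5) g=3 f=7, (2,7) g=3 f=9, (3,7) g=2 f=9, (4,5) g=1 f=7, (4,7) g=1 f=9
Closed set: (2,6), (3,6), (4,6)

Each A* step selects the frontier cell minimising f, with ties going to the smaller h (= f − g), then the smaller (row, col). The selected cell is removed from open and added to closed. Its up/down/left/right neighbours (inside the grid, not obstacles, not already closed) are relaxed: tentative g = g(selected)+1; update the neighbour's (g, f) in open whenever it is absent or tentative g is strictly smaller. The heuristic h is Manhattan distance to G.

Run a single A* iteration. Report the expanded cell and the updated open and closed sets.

expanded=(2,5); open=[(1,5) g=4 f=9, (1,6) g=3 f=9, (2,4) g=4 f=7, (2,7) g=3 f=9, (3,7) g=2 f=9, (4,5) g=1 f=7, (4,7) g=1 f=9]; closed=[(2,5), (2,6), (3,6), (4,6)]

step 1: expand (2,5) (f=7, h=4) → closed; open now [(1,5) g=4 f=9, (1,6) g=3 f=9, (2,4) g=4 f=7, (2,7) g=3 f=9, (3,7) g=2 f=9, (4,5) g=1 f=7, (4,7) g=1 f=9]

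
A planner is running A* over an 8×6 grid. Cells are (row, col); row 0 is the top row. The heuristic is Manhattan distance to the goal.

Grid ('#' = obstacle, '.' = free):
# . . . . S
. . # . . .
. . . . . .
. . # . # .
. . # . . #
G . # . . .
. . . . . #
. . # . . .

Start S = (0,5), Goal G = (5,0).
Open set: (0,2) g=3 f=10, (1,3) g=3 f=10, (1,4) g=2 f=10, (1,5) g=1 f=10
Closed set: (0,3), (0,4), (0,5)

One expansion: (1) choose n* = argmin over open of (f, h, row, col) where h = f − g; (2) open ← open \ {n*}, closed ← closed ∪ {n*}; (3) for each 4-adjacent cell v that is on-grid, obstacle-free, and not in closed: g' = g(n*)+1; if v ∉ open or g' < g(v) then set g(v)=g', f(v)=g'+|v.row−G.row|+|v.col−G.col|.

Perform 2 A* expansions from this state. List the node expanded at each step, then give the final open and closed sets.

step 1: expand (0,2) (f=10, h=7) → closed; open now [(0,1) g=4 f=10, (1,3) g=3 f=10, (1,4) g=2 f=10, (1,5) g=1 f=10]
step 2: expand (0,1) (f=10, h=6) → closed; open now [(1,1) g=5 f=10, (1,3) g=3 f=10, (1,4) g=2 f=10, (1,5) g=1 f=10]

order=[(0,2) → (0,1)]; open=[(1,1) g=5 f=10, (1,3) g=3 f=10, (1,4) g=2 f=10, (1,5) g=1 f=10]; closed=[(0,1), (0,2), (0,3), (0,4), (0,5)]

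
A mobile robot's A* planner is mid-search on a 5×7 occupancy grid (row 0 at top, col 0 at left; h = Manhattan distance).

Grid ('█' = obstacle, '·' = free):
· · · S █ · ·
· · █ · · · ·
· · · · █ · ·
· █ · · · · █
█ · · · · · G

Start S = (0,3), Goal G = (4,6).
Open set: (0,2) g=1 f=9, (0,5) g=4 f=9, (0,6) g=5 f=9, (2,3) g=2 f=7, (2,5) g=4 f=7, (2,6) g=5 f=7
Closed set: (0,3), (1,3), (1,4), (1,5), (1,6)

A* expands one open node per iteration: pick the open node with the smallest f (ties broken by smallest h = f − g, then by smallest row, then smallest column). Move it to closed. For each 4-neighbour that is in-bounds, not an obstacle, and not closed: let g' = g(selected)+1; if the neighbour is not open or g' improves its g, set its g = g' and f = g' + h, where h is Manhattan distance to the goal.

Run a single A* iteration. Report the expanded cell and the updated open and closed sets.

expanded=(2,6); open=[(0,2) g=1 f=9, (0,5) g=4 f=9, (0,6) g=5 f=9, (2,3) g=2 f=7, (2,5) g=4 f=7]; closed=[(0,3), (1,3), (1,4), (1,5), (1,6), (2,6)]

step 1: expand (2,6) (f=7, h=2) → closed; open now [(0,2) g=1 f=9, (0,5) g=4 f=9, (0,6) g=5 f=9, (2,3) g=2 f=7, (2,5) g=4 f=7]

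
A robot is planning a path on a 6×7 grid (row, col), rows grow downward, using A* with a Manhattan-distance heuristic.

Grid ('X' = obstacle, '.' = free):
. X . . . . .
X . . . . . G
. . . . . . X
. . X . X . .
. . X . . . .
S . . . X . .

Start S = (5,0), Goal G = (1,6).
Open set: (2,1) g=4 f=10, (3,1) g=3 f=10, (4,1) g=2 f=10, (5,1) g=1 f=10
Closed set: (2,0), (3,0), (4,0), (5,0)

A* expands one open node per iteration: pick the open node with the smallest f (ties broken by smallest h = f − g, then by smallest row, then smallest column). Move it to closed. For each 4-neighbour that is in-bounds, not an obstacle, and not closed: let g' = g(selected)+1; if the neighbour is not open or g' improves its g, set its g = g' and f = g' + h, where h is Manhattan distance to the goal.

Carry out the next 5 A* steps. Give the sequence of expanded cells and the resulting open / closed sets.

step 1: expand (2,1) (f=10, h=6) → closed; open now [(1,1) g=5 f=10, (2,2) g=5 f=10, (3,1) g=3 f=10, (4,1) g=2 f=10, (5,1) g=1 f=10]
step 2: expand (1,1) (f=10, h=5) → closed; open now [(1,2) g=6 f=10, (2,2) g=5 f=10, (3,1) g=3 f=10, (4,1) g=2 f=10, (5,1) g=1 f=10]
step 3: expand (1,2) (f=10, h=4) → closed; open now [(0,2) g=7 f=12, (1,3) g=7 f=10, (2,2) g=5 f=10, (3,1) g=3 f=10, (4,1) g=2 f=10, (5,1) g=1 f=10]
step 4: expand (1,3) (f=10, h=3) → closed; open now [(0,2) g=7 f=12, (0,3) g=8 f=12, (1,4) g=8 f=10, (2,2) g=5 f=10, (2,3) g=8 f=12, (3,1) g=3 f=10, (4,1) g=2 f=10, (5,1) g=1 f=10]
step 5: expand (1,4) (f=10, h=2) → closed; open now [(0,2) g=7 f=12, (0,3) g=8 f=12, (0,4) g=9 f=12, (1,5) g=9 f=10, (2,2) g=5 f=10, (2,3) g=8 f=12, (2,4) g=9 f=12, (3,1) g=3 f=10, (4,1) g=2 f=10, (5,1) g=1 f=10]

order=[(2,1) → (1,1) → (1,2) → (1,3) → (1,4)]; open=[(0,2) g=7 f=12, (0,3) g=8 f=12, (0,4) g=9 f=12, (1,5) g=9 f=10, (2,2) g=5 f=10, (2,3) g=8 f=12, (2,4) g=9 f=12, (3,1) g=3 f=10, (4,1) g=2 f=10, (5,1) g=1 f=10]; closed=[(1,1), (1,2), (1,3), (1,4), (2,0), (2,1), (3,0), (4,0), (5,0)]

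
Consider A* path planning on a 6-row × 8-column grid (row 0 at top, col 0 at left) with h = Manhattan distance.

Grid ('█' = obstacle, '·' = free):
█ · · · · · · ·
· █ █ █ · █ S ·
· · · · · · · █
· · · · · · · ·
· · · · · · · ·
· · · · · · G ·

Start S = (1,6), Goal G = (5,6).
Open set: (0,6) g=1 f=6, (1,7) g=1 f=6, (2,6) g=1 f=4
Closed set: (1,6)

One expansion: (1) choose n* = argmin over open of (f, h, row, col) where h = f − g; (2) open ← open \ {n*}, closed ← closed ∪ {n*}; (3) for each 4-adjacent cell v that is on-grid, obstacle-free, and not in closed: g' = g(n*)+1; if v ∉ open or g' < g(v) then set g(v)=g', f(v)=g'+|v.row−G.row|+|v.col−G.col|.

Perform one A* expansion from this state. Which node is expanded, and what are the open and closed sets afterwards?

expanded=(2,6); open=[(0,6) g=1 f=6, (1,7) g=1 f=6, (2,5) g=2 f=6, (3,6) g=2 f=4]; closed=[(1,6), (2,6)]

step 1: expand (2,6) (f=4, h=3) → closed; open now [(0,6) g=1 f=6, (1,7) g=1 f=6, (2,5) g=2 f=6, (3,6) g=2 f=4]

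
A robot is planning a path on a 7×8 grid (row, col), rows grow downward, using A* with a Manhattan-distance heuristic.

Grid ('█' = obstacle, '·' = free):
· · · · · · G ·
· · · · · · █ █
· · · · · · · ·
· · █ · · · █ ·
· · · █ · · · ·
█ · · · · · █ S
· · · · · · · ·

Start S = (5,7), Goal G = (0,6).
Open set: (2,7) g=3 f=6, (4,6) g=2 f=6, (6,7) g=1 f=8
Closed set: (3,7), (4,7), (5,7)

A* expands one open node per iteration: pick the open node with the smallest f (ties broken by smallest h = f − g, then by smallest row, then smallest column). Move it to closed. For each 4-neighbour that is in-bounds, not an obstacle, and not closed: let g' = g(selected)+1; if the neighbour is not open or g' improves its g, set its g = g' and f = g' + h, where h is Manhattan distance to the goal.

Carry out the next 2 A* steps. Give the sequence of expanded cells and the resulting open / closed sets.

step 1: expand (2,7) (f=6, h=3) → closed; open now [(2,6) g=4 f=6, (4,6) g=2 f=6, (6,7) g=1 f=8]
step 2: expand (2,6) (f=6, h=2) → closed; open now [(2,5) g=5 f=8, (4,6) g=2 f=6, (6,7) g=1 f=8]

order=[(2,7) → (2,6)]; open=[(2,5) g=5 f=8, (4,6) g=2 f=6, (6,7) g=1 f=8]; closed=[(2,6), (2,7), (3,7), (4,7), (5,7)]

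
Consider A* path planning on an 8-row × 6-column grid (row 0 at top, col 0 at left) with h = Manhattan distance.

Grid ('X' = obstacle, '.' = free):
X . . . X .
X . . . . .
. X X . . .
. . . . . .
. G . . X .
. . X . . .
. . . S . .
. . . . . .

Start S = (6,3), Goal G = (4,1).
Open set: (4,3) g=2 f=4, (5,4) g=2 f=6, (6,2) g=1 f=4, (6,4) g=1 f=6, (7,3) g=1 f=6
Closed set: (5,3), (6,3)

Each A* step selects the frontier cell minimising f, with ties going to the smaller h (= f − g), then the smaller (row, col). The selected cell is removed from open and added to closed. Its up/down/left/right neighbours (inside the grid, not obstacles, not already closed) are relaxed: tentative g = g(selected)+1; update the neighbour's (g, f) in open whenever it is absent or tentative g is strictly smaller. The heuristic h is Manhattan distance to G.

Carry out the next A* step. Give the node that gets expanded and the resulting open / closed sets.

step 1: expand (4,3) (f=4, h=2) → closed; open now [(3,3) g=3 f=6, (4,2) g=3 f=4, (5,4) g=2 f=6, (6,2) g=1 f=4, (6,4) g=1 f=6, (7,3) g=1 f=6]

expanded=(4,3); open=[(3,3) g=3 f=6, (4,2) g=3 f=4, (5,4) g=2 f=6, (6,2) g=1 f=4, (6,4) g=1 f=6, (7,3) g=1 f=6]; closed=[(4,3), (5,3), (6,3)]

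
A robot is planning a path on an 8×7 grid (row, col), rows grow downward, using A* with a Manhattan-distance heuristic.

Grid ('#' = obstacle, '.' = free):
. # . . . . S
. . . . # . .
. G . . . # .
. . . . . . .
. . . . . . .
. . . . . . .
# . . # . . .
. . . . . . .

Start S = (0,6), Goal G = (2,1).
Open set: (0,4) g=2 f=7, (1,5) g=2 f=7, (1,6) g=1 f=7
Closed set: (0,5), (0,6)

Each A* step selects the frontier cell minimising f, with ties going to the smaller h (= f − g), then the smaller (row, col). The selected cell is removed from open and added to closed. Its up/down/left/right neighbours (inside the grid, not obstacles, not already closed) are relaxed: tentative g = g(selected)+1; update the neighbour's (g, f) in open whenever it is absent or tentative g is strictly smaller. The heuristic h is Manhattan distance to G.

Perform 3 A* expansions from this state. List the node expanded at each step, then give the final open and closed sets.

step 1: expand (0,4) (f=7, h=5) → closed; open now [(0,3) g=3 f=7, (1,5) g=2 f=7, (1,6) g=1 f=7]
step 2: expand (0,3) (f=7, h=4) → closed; open now [(0,2) g=4 f=7, (1,3) g=4 f=7, (1,5) g=2 f=7, (1,6) g=1 f=7]
step 3: expand (0,2) (f=7, h=3) → closed; open now [(1,2) g=5 f=7, (1,3) g=4 f=7, (1,5) g=2 f=7, (1,6) g=1 f=7]

order=[(0,4) → (0,3) → (0,2)]; open=[(1,2) g=5 f=7, (1,3) g=4 f=7, (1,5) g=2 f=7, (1,6) g=1 f=7]; closed=[(0,2), (0,3), (0,4), (0,5), (0,6)]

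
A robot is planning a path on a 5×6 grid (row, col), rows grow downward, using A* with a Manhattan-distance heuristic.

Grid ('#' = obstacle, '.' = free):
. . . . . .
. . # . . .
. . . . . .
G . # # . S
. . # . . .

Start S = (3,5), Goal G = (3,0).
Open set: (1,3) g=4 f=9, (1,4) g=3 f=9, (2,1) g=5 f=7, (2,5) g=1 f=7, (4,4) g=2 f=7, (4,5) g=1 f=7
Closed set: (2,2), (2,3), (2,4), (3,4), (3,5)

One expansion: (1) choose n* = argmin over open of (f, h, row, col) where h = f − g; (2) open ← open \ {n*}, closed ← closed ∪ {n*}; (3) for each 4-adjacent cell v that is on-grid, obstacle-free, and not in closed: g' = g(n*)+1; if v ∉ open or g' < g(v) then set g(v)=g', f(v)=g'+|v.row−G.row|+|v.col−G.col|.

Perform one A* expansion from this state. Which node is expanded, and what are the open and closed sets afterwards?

step 1: expand (2,1) (f=7, h=2) → closed; open now [(1,1) g=6 f=9, (1,3) g=4 f=9, (1,4) g=3 f=9, (2,0) g=6 f=7, (2,5) g=1 f=7, (3,1) g=6 f=7, (4,4) g=2 f=7, (4,5) g=1 f=7]

expanded=(2,1); open=[(1,1) g=6 f=9, (1,3) g=4 f=9, (1,4) g=3 f=9, (2,0) g=6 f=7, (2,5) g=1 f=7, (3,1) g=6 f=7, (4,4) g=2 f=7, (4,5) g=1 f=7]; closed=[(2,1), (2,2), (2,3), (2,4), (3,4), (3,5)]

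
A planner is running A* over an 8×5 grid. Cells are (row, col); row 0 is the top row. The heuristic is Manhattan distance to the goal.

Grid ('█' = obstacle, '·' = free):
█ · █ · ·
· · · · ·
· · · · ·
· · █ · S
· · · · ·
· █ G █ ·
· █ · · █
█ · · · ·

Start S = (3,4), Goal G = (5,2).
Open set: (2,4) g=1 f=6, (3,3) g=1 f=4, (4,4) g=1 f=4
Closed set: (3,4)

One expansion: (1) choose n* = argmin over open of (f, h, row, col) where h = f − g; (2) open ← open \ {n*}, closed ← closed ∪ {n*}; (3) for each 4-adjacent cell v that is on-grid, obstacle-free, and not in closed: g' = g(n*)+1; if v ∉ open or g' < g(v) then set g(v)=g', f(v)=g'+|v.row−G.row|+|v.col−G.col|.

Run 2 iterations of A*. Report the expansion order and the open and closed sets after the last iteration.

order=[(3,3) → (4,3)]; open=[(2,3) g=2 f=6, (2,4) g=1 f=6, (4,2) g=3 f=4, (4,4) g=1 f=4]; closed=[(3,3), (3,4), (4,3)]

step 1: expand (3,3) (f=4, h=3) → closed; open now [(2,3) g=2 f=6, (2,4) g=1 f=6, (4,3) g=2 f=4, (4,4) g=1 f=4]
step 2: expand (4,3) (f=4, h=2) → closed; open now [(2,3) g=2 f=6, (2,4) g=1 f=6, (4,2) g=3 f=4, (4,4) g=1 f=4]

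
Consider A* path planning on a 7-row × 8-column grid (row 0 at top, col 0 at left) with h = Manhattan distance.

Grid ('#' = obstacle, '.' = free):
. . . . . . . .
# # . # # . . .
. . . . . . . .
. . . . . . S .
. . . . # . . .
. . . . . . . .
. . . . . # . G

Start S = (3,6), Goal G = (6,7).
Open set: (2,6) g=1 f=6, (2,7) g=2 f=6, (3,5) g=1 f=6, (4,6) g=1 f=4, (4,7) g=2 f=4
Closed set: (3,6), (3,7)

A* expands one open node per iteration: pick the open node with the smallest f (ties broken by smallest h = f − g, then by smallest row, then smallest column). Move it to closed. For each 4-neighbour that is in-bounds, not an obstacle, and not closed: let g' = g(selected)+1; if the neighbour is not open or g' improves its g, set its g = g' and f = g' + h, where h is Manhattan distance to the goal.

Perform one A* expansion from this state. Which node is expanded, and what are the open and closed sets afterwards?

step 1: expand (4,7) (f=4, h=2) → closed; open now [(2,6) g=1 f=6, (2,7) g=2 f=6, (3,5) g=1 f=6, (4,6) g=1 f=4, (5,7) g=3 f=4]

expanded=(4,7); open=[(2,6) g=1 f=6, (2,7) g=2 f=6, (3,5) g=1 f=6, (4,6) g=1 f=4, (5,7) g=3 f=4]; closed=[(3,6), (3,7), (4,7)]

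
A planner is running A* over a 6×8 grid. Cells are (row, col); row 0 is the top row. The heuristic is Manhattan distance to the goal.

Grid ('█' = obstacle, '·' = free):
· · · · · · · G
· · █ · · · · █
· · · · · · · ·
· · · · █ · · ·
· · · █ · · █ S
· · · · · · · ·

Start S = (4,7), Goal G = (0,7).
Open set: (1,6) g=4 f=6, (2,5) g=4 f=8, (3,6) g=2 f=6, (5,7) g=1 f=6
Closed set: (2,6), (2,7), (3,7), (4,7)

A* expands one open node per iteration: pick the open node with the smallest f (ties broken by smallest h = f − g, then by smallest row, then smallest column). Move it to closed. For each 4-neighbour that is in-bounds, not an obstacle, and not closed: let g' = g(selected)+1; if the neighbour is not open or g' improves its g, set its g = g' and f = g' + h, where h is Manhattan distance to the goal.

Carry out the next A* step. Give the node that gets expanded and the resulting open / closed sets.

step 1: expand (1,6) (f=6, h=2) → closed; open now [(0,6) g=5 f=6, (1,5) g=5 f=8, (2,5) g=4 f=8, (3,6) g=2 f=6, (5,7) g=1 f=6]

expanded=(1,6); open=[(0,6) g=5 f=6, (1,5) g=5 f=8, (2,5) g=4 f=8, (3,6) g=2 f=6, (5,7) g=1 f=6]; closed=[(1,6), (2,6), (2,7), (3,7), (4,7)]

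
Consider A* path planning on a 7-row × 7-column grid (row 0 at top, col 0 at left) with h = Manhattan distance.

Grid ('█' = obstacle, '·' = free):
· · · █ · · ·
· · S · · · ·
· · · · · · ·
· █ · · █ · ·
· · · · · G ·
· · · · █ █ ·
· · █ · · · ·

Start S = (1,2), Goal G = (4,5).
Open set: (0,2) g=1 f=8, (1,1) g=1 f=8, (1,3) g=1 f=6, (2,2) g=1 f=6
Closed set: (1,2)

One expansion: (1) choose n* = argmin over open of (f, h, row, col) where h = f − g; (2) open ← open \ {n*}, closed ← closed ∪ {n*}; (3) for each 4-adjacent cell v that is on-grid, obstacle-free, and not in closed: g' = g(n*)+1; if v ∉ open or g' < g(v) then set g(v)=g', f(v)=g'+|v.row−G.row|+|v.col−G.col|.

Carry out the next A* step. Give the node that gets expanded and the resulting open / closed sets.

step 1: expand (1,3) (f=6, h=5) → closed; open now [(0,2) g=1 f=8, (1,1) g=1 f=8, (1,4) g=2 f=6, (2,2) g=1 f=6, (2,3) g=2 f=6]

expanded=(1,3); open=[(0,2) g=1 f=8, (1,1) g=1 f=8, (1,4) g=2 f=6, (2,2) g=1 f=6, (2,3) g=2 f=6]; closed=[(1,2), (1,3)]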